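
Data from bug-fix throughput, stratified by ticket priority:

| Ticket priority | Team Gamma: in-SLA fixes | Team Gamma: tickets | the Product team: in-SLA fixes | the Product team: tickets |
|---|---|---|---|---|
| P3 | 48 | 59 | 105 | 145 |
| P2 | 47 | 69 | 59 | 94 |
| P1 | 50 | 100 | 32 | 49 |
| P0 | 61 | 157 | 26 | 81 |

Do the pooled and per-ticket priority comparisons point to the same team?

P3: Team Gamma 48/59 = 81.4%, the Product team 105/145 = 72.4% → Team Gamma
P2: Team Gamma 47/69 = 68.1%, the Product team 59/94 = 62.8% → Team Gamma
P1: Team Gamma 50/100 = 50.0%, the Product team 32/49 = 65.3% → the Product team
P0: Team Gamma 61/157 = 38.9%, the Product team 26/81 = 32.1% → Team Gamma
Overall: Team Gamma 206/385 = 53.5%, the Product team 222/369 = 60.2% → the Product team
Neither sweeps: Team Gamma wins 3 of 4 groups, the Product team wins 1. The Product team wins overall but not every group — no Simpson reversal.

No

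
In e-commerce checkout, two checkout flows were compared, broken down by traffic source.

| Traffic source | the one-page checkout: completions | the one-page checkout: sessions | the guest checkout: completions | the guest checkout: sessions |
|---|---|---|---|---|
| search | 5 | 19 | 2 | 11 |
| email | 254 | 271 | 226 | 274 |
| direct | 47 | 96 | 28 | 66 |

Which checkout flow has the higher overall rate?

Search: the one-page checkout 5/19 = 26.3%, the guest checkout 2/11 = 18.2% → the one-page checkout
Email: the one-page checkout 254/271 = 93.7%, the guest checkout 226/274 = 82.5% → the one-page checkout
Direct: the one-page checkout 47/96 = 49.0%, the guest checkout 28/66 = 42.4% → the one-page checkout
Overall: the one-page checkout 306/386 = 79.3%, the guest checkout 256/351 = 72.9% → the one-page checkout

the one-page checkout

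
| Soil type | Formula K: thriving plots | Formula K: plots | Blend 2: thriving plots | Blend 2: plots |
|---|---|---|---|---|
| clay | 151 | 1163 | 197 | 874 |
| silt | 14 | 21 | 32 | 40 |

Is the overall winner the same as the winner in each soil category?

Clay: Formula K 151/1163 = 13.0%, Blend 2 197/874 = 22.5% → Blend 2
Silt: Formula K 14/21 = 66.7%, Blend 2 32/40 = 80.0% → Blend 2
Overall: Formula K 165/1184 = 13.9%, Blend 2 229/914 = 25.1% → Blend 2
Blend 2 wins overall and in every soil group — no reversal.

Yes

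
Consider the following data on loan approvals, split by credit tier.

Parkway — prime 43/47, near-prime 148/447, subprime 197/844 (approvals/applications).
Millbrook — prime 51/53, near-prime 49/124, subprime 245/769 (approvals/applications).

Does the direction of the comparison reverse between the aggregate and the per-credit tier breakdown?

Prime: Parkway 43/47 = 91.5%, Millbrook 51/53 = 96.2% → Millbrook
Near-prime: Parkway 148/447 = 33.1%, Millbrook 49/124 = 39.5% → Millbrook
Subprime: Parkway 197/844 = 23.3%, Millbrook 245/769 = 31.9% → Millbrook
Overall: Parkway 388/1338 = 29.0%, Millbrook 345/946 = 36.5% → Millbrook
Millbrook wins overall and in every credit group — no reversal.

No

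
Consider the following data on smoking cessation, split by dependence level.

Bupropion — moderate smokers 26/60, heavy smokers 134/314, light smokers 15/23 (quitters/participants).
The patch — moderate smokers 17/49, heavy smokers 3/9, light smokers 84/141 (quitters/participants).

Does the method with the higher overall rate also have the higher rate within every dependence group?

Moderate smokers: bupropion 26/60 = 43.3%, the patch 17/49 = 34.7% → bupropion
Heavy smokers: bupropion 134/314 = 42.7%, the patch 3/9 = 33.3% → bupropion
Light smokers: bupropion 15/23 = 65.2%, the patch 84/141 = 59.6% → bupropion
Overall: bupropion 175/397 = 44.1%, the patch 104/199 = 52.3% → the patch
Bupropion wins each dependence group but the patch wins overall — the comparison reverses. Bupropion's participants skew toward heavy smokers, which has a lower base rate.

No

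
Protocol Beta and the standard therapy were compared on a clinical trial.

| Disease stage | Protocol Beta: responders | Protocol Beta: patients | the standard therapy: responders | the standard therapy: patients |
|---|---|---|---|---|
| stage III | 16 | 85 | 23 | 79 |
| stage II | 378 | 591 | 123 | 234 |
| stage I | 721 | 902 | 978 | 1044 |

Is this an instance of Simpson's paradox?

No

Stage III: Protocol Beta 16/85 = 18.8%, the standard therapy 23/79 = 29.1% → the standard therapy
Stage II: Protocol Beta 378/591 = 64.0%, the standard therapy 123/234 = 52.6% → Protocol Beta
Stage I: Protocol Beta 721/902 = 79.9%, the standard therapy 978/1044 = 93.7% → the standard therapy
Overall: Protocol Beta 1115/1578 = 70.7%, the standard therapy 1124/1357 = 82.8% → the standard therapy
Neither sweeps: Protocol Beta wins 1 of 3 groups, the standard therapy wins 2. The standard therapy wins overall but not every group — no Simpson reversal.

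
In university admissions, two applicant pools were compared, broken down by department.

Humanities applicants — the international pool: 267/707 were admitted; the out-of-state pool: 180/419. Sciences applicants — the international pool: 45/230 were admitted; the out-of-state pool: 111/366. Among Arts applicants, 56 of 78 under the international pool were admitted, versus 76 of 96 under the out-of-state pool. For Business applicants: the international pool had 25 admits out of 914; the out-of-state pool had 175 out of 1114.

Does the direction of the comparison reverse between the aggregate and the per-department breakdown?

No

Humanities: the international pool 267/707 = 37.8%, the out-of-state pool 180/419 = 43.0% → the out-of-state pool
Sciences: the international pool 45/230 = 19.6%, the out-of-state pool 111/366 = 30.3% → the out-of-state pool
Arts: the international pool 56/78 = 71.8%, the out-of-state pool 76/96 = 79.2% → the out-of-state pool
Business: the international pool 25/914 = 2.7%, the out-of-state pool 175/1114 = 15.7% → the out-of-state pool
Overall: the international pool 393/1929 = 20.4%, the out-of-state pool 542/1995 = 27.2% → the out-of-state pool
The out-of-state pool wins overall and in every department group — no reversal.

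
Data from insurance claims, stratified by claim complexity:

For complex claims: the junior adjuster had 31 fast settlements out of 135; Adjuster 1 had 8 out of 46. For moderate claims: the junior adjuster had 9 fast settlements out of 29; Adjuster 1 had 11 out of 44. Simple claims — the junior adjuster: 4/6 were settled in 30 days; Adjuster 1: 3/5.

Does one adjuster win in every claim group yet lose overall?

No

Complex: the junior adjuster 31/135 = 23.0%, Adjuster 1 8/46 = 17.4% → the junior adjuster
Moderate: the junior adjuster 9/29 = 31.0%, Adjuster 1 11/44 = 25.0% → the junior adjuster
Simple: the junior adjuster 4/6 = 66.7%, Adjuster 1 3/5 = 60.0% → the junior adjuster
Overall: the junior adjuster 44/170 = 25.9%, Adjuster 1 22/95 = 23.2% → the junior adjuster
The junior adjuster wins overall and in every claim group — no reversal.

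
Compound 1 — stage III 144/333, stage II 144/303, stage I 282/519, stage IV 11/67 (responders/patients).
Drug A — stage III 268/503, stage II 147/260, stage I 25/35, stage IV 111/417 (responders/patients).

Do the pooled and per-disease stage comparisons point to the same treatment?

No

Stage III: Compound 1 144/333 = 43.2%, Drug A 268/503 = 53.3% → Drug A
Stage II: Compound 1 144/303 = 47.5%, Drug A 147/260 = 56.5% → Drug A
Stage I: Compound 1 282/519 = 54.3%, Drug A 25/35 = 71.4% → Drug A
Stage IV: Compound 1 11/67 = 16.4%, Drug A 111/417 = 26.6% → Drug A
Overall: Compound 1 581/1222 = 47.5%, Drug A 551/1215 = 45.3% → Compound 1
Drug A wins each disease group but Compound 1 wins overall — the comparison reverses. Drug A's patients skew toward stage IV, which has a lower base rate.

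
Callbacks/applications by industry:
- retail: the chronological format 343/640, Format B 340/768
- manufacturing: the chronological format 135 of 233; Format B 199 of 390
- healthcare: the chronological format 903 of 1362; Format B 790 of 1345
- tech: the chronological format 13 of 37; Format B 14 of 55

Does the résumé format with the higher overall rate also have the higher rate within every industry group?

Retail: the chronological format 343/640 = 53.6%, Format B 340/768 = 44.3% → the chronological format
Manufacturing: the chronological format 135/233 = 57.9%, Format B 199/390 = 51.0% → the chronological format
Healthcare: the chronological format 903/1362 = 66.3%, Format B 790/1345 = 58.7% → the chronological format
Tech: the chronological format 13/37 = 35.1%, Format B 14/55 = 25.5% → the chronological format
Overall: the chronological format 1394/2272 = 61.4%, Format B 1343/2558 = 52.5% → the chronological format
The chronological format wins overall and in every industry group — no reversal.

Yes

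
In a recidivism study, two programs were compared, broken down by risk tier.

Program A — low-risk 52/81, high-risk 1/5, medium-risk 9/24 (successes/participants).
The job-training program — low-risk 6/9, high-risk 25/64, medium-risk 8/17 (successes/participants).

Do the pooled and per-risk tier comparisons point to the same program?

No

Low-risk: Program A 52/81 = 64.2%, the job-training program 6/9 = 66.7% → the job-training program
High-risk: Program A 1/5 = 20.0%, the job-training program 25/64 = 39.1% → the job-training program
Medium-risk: Program A 9/24 = 37.5%, the job-training program 8/17 = 47.1% → the job-training program
Overall: Program A 62/110 = 56.4%, the job-training program 39/90 = 43.3% → Program A
The job-training program wins each risk group but Program A wins overall — the comparison reverses. The job-training program's participants skew toward high-risk, which has a lower base rate.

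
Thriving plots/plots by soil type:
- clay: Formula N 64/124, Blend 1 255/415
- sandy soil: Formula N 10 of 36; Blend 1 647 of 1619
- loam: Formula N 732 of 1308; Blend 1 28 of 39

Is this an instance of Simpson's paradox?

Clay: Formula N 64/124 = 51.6%, Blend 1 255/415 = 61.4% → Blend 1
Sandy soil: Formula N 10/36 = 27.8%, Blend 1 647/1619 = 40.0% → Blend 1
Loam: Formula N 732/1308 = 56.0%, Blend 1 28/39 = 71.8% → Blend 1
Overall: Formula N 806/1468 = 54.9%, Blend 1 930/2073 = 44.9% → Formula N
Blend 1 wins each soil group but Formula N wins overall — the comparison reverses. Blend 1's plots skew toward sandy soil, which has a lower base rate.

Yes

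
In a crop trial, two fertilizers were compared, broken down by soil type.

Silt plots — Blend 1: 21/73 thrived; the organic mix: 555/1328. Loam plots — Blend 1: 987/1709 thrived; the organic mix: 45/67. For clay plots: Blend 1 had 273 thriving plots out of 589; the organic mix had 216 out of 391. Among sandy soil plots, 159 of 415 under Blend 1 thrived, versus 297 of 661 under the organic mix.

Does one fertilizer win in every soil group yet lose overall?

Yes

Silt: Blend 1 21/73 = 28.8%, the organic mix 555/1328 = 41.8% → the organic mix
Loam: Blend 1 987/1709 = 57.8%, the organic mix 45/67 = 67.2% → the organic mix
Clay: Blend 1 273/589 = 46.3%, the organic mix 216/391 = 55.2% → the organic mix
Sandy soil: Blend 1 159/415 = 38.3%, the organic mix 297/661 = 44.9% → the organic mix
Overall: Blend 1 1440/2786 = 51.7%, the organic mix 1113/2447 = 45.5% → Blend 1
The organic mix wins each soil group but Blend 1 wins overall — the comparison reverses. The organic mix's plots skew toward silt, which has a lower base rate.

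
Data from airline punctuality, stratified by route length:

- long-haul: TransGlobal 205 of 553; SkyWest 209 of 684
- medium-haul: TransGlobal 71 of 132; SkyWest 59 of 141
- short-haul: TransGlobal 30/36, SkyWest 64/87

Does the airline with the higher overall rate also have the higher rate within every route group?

Yes

Long-haul: TransGlobal 205/553 = 37.1%, SkyWest 209/684 = 30.6% → TransGlobal
Medium-haul: TransGlobal 71/132 = 53.8%, SkyWest 59/141 = 41.8% → TransGlobal
Short-haul: TransGlobal 30/36 = 83.3%, SkyWest 64/87 = 73.6% → TransGlobal
Overall: TransGlobal 306/721 = 42.4%, SkyWest 332/912 = 36.4% → TransGlobal
TransGlobal wins overall and in every route group — no reversal.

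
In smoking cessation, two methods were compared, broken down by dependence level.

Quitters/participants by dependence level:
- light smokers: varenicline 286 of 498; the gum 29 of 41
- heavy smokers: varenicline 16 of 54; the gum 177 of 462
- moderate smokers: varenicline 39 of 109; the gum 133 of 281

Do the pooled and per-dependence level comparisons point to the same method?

Light smokers: varenicline 286/498 = 57.4%, the gum 29/41 = 70.7% → the gum
Heavy smokers: varenicline 16/54 = 29.6%, the gum 177/462 = 38.3% → the gum
Moderate smokers: varenicline 39/109 = 35.8%, the gum 133/281 = 47.3% → the gum
Overall: varenicline 341/661 = 51.6%, the gum 339/784 = 43.2% → varenicline
The gum wins each dependence group but varenicline wins overall — the comparison reverses. The gum's participants skew toward heavy smokers, which has a lower base rate.

No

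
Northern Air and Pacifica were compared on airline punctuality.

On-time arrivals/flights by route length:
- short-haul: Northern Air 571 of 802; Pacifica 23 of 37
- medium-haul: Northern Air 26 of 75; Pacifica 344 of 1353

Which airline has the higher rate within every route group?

Northern Air

Short-haul: Northern Air 571/802 = 71.2%, Pacifica 23/37 = 62.2% → Northern Air
Medium-haul: Northern Air 26/75 = 34.7%, Pacifica 344/1353 = 25.4% → Northern Air
Northern Air has the higher rate in both groups.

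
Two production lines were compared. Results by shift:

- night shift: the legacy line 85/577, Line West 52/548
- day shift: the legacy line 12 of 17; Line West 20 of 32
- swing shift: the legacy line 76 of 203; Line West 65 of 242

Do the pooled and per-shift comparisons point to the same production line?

Night shift: the legacy line 85/577 = 14.7%, Line West 52/548 = 9.5% → the legacy line
Day shift: the legacy line 12/17 = 70.6%, Line West 20/32 = 62.5% → the legacy line
Swing shift: the legacy line 76/203 = 37.4%, Line West 65/242 = 26.9% → the legacy line
Overall: the legacy line 173/797 = 21.7%, Line West 137/822 = 16.7% → the legacy line
The legacy line wins overall and in every shift group — no reversal.

Yes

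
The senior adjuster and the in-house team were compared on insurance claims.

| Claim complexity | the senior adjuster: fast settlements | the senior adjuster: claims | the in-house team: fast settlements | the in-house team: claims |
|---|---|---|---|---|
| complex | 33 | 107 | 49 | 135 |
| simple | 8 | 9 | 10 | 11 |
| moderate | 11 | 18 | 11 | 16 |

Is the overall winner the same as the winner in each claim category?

Complex: the senior adjuster 33/107 = 30.8%, the in-house team 49/135 = 36.3% → the in-house team
Simple: the senior adjuster 8/9 = 88.9%, the in-house team 10/11 = 90.9% → the in-house team
Moderate: the senior adjuster 11/18 = 61.1%, the in-house team 11/16 = 68.8% → the in-house team
Overall: the senior adjuster 52/134 = 38.8%, the in-house team 70/162 = 43.2% → the in-house team
The in-house team wins overall and in every claim group — no reversal.

Yes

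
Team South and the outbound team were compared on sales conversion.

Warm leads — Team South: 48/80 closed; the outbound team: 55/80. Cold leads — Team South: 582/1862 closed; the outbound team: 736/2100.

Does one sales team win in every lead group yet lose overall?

No

Warm: Team South 48/80 = 60.0%, the outbound team 55/80 = 68.8% → the outbound team
Cold: Team South 582/1862 = 31.3%, the outbound team 736/2100 = 35.0% → the outbound team
Overall: Team South 630/1942 = 32.4%, the outbound team 791/2180 = 36.3% → the outbound team
The outbound team wins overall and in every lead group — no reversal.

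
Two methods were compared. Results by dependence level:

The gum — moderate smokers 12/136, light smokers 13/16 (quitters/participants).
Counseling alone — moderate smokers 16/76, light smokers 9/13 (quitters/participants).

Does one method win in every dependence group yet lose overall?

No

Moderate smokers: the gum 12/136 = 8.8%, counseling alone 16/76 = 21.1% → counseling alone
Light smokers: the gum 13/16 = 81.2%, counseling alone 9/13 = 69.2% → the gum
Overall: the gum 25/152 = 16.4%, counseling alone 25/89 = 28.1% → counseling alone
Neither sweeps: the gum wins 1 of 2 groups, counseling alone wins 1. Counseling alone wins overall but not every group — no Simpson reversal.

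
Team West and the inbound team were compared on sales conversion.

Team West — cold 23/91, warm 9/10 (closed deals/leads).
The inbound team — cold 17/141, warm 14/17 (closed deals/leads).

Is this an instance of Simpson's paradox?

Cold: Team West 23/91 = 25.3%, the inbound team 17/141 = 12.1% → Team West
Warm: Team West 9/10 = 90.0%, the inbound team 14/17 = 82.4% → Team West
Overall: Team West 32/101 = 31.7%, the inbound team 31/158 = 19.6% → Team West
Team West wins overall and in every lead group — no reversal.

No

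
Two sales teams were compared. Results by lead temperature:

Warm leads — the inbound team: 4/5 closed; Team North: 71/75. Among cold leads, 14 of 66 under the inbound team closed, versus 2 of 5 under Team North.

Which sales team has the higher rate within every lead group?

Warm: the inbound team 4/5 = 80.0%, Team North 71/75 = 94.7% → Team North
Cold: the inbound team 14/66 = 21.2%, Team North 2/5 = 40.0% → Team North
Team North has the higher rate in both groups.

Team North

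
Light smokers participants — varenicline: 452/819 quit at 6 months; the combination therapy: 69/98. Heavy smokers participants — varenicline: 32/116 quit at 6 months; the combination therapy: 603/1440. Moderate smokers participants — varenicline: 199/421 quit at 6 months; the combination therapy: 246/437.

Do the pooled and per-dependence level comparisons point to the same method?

Light smokers: varenicline 452/819 = 55.2%, the combination therapy 69/98 = 70.4% → the combination therapy
Heavy smokers: varenicline 32/116 = 27.6%, the combination therapy 603/1440 = 41.9% → the combination therapy
Moderate smokers: varenicline 199/421 = 47.3%, the combination therapy 246/437 = 56.3% → the combination therapy
Overall: varenicline 683/1356 = 50.4%, the combination therapy 918/1975 = 46.5% → varenicline
The combination therapy wins each dependence group but varenicline wins overall — the comparison reverses. The combination therapy's participants skew toward heavy smokers, which has a lower base rate.

No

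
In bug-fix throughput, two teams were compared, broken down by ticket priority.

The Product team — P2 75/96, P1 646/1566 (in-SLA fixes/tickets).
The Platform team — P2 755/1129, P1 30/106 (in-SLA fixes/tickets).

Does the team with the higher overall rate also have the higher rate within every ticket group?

No

P2: the Product team 75/96 = 78.1%, the Platform team 755/1129 = 66.9% → the Product team
P1: the Product team 646/1566 = 41.3%, the Platform team 30/106 = 28.3% → the Product team
Overall: the Product team 721/1662 = 43.4%, the Platform team 785/1235 = 63.6% → the Platform team
The Product team wins each ticket group but the Platform team wins overall — the comparison reverses. The Product team's tickets skew toward P1, which has a lower base rate.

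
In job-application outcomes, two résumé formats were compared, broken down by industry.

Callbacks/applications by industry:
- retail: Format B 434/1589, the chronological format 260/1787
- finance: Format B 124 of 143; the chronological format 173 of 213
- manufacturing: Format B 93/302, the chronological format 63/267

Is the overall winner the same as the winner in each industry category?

Yes

Retail: Format B 434/1589 = 27.3%, the chronological format 260/1787 = 14.5% → Format B
Finance: Format B 124/143 = 86.7%, the chronological format 173/213 = 81.2% → Format B
Manufacturing: Format B 93/302 = 30.8%, the chronological format 63/267 = 23.6% → Format B
Overall: Format B 651/2034 = 32.0%, the chronological format 496/2267 = 21.9% → Format B
Format B wins overall and in every industry group — no reversal.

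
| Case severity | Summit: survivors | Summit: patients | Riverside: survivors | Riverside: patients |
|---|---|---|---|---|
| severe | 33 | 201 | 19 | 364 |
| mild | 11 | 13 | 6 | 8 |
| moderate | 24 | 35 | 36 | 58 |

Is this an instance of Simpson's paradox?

Severe: Summit 33/201 = 16.4%, Riverside 19/364 = 5.2% → Summit
Mild: Summit 11/13 = 84.6%, Riverside 6/8 = 75.0% → Summit
Moderate: Summit 24/35 = 68.6%, Riverside 36/58 = 62.1% → Summit
Overall: Summit 68/249 = 27.3%, Riverside 61/430 = 14.2% → Summit
Summit wins overall and in every case group — no reversal.

No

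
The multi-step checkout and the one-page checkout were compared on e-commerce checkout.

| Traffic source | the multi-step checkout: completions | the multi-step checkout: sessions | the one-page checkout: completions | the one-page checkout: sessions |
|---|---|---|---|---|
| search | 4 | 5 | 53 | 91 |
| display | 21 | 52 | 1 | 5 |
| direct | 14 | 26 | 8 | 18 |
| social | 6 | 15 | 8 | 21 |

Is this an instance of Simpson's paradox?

Search: the multi-step checkout 4/5 = 80.0%, the one-page checkout 53/91 = 58.2% → the multi-step checkout
Display: the multi-step checkout 21/52 = 40.4%, the one-page checkout 1/5 = 20.0% → the multi-step checkout
Direct: the multi-step checkout 14/26 = 53.8%, the one-page checkout 8/18 = 44.4% → the multi-step checkout
Social: the multi-step checkout 6/15 = 40.0%, the one-page checkout 8/21 = 38.1% → the multi-step checkout
Overall: the multi-step checkout 45/98 = 45.9%, the one-page checkout 70/135 = 51.9% → the one-page checkout
The multi-step checkout wins each traffic group but the one-page checkout wins overall — the comparison reverses. The multi-step checkout's sessions skew toward display, which has a lower base rate.

Yes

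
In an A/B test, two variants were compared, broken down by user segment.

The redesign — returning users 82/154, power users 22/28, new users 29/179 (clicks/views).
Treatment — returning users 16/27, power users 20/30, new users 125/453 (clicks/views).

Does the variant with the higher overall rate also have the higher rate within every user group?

No

Returning users: the redesign 82/154 = 53.2%, Treatment 16/27 = 59.3% → Treatment
Power users: the redesign 22/28 = 78.6%, Treatment 20/30 = 66.7% → the redesign
New users: the redesign 29/179 = 16.2%, Treatment 125/453 = 27.6% → Treatment
Overall: the redesign 133/361 = 36.8%, Treatment 161/510 = 31.6% → the redesign
Neither sweeps: the redesign wins 1 of 3 groups, Treatment wins 2. The redesign wins overall but not every group — no Simpson reversal.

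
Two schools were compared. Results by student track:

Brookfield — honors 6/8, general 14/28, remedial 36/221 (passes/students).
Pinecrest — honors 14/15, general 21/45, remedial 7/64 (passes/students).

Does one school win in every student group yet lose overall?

No

Honors: Brookfield 6/8 = 75.0%, Pinecrest 14/15 = 93.3% → Pinecrest
General: Brookfield 14/28 = 50.0%, Pinecrest 21/45 = 46.7% → Brookfield
Remedial: Brookfield 36/221 = 16.3%, Pinecrest 7/64 = 10.9% → Brookfield
Overall: Brookfield 56/257 = 21.8%, Pinecrest 42/124 = 33.9% → Pinecrest
Neither sweeps: Brookfield wins 2 of 3 groups, Pinecrest wins 1. Pinecrest wins overall but not every group — no Simpson reversal.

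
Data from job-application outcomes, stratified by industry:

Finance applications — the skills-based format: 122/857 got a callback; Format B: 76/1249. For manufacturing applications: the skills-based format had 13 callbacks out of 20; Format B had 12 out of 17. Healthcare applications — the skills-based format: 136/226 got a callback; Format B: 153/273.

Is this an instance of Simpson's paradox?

Finance: the skills-based format 122/857 = 14.2%, Format B 76/1249 = 6.1% → the skills-based format
Manufacturing: the skills-based format 13/20 = 65.0%, Format B 12/17 = 70.6% → Format B
Healthcare: the skills-based format 136/226 = 60.2%, Format B 153/273 = 56.0% → the skills-based format
Overall: the skills-based format 271/1103 = 24.6%, Format B 241/1539 = 15.7% → the skills-based format
Neither sweeps: the skills-based format wins 2 of 3 groups, Format B wins 1. The skills-based format wins overall but not every group — no Simpson reversal.

No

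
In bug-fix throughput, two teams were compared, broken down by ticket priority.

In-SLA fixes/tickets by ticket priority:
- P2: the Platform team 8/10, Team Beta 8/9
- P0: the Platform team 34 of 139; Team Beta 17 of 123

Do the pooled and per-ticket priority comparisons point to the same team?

No

P2: the Platform team 8/10 = 80.0%, Team Beta 8/9 = 88.9% → Team Beta
P0: the Platform team 34/139 = 24.5%, Team Beta 17/123 = 13.8% → the Platform team
Overall: the Platform team 42/149 = 28.2%, Team Beta 25/132 = 18.9% → the Platform team
Neither sweeps: the Platform team wins 1 of 2 groups, Team Beta wins 1. The Platform team wins overall but not every group — no Simpson reversal.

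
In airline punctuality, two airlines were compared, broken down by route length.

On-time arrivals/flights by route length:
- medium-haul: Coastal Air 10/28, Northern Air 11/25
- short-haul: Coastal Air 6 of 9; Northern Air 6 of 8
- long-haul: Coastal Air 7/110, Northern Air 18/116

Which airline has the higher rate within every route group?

Medium-haul: Coastal Air 10/28 = 35.7%, Northern Air 11/25 = 44.0% → Northern Air
Short-haul: Coastal Air 6/9 = 66.7%, Northern Air 6/8 = 75.0% → Northern Air
Long-haul: Coastal Air 7/110 = 6.4%, Northern Air 18/116 = 15.5% → Northern Air
Northern Air has the higher rate in all 3 groups.

Northern Air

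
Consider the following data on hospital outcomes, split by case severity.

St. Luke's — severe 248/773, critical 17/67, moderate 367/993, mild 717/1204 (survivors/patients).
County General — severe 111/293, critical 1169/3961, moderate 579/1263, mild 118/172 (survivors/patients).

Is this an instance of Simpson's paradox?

Yes

Severe: St. Luke's 248/773 = 32.1%, County General 111/293 = 37.9% → County General
Critical: St. Luke's 17/67 = 25.4%, County General 1169/3961 = 29.5% → County General
Moderate: St. Luke's 367/993 = 37.0%, County General 579/1263 = 45.8% → County General
Mild: St. Luke's 717/1204 = 59.6%, County General 118/172 = 68.6% → County General
Overall: St. Luke's 1349/3037 = 44.4%, County General 1977/5689 = 34.8% → St. Luke's
County General wins each case group but St. Luke's wins overall — the comparison reverses. County General's patients skew toward critical, which has a lower base rate.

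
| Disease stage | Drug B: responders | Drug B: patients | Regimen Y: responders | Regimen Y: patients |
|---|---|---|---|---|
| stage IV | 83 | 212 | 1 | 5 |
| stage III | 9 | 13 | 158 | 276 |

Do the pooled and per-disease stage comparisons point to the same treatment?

Stage IV: Drug B 83/212 = 39.2%, Regimen Y 1/5 = 20.0% → Drug B
Stage III: Drug B 9/13 = 69.2%, Regimen Y 158/276 = 57.2% → Drug B
Overall: Drug B 92/225 = 40.9%, Regimen Y 159/281 = 56.6% → Regimen Y
Drug B wins each disease group but Regimen Y wins overall — the comparison reverses. Drug B's patients skew toward stage IV, which has a lower base rate.

No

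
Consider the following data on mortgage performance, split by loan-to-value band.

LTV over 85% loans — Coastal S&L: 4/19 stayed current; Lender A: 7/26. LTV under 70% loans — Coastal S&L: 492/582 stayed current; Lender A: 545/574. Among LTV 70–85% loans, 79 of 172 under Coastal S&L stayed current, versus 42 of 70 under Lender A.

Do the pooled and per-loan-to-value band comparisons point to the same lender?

Yes

LTV over 85%: Coastal S&L 4/19 = 21.1%, Lender A 7/26 = 26.9% → Lender A
LTV under 70%: Coastal S&L 492/582 = 84.5%, Lender A 545/574 = 94.9% → Lender A
LTV 70–85%: Coastal S&L 79/172 = 45.9%, Lender A 42/70 = 60.0% → Lender A
Overall: Coastal S&L 575/773 = 74.4%, Lender A 594/670 = 88.7% → Lender A
Lender A wins overall and in every loan-to-value group — no reversal.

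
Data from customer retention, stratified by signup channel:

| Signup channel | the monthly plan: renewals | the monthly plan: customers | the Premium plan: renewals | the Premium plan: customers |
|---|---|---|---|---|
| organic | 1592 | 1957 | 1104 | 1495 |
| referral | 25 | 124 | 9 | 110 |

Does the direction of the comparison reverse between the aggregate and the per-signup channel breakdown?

No

Organic: the monthly plan 1592/1957 = 81.3%, the Premium plan 1104/1495 = 73.8% → the monthly plan
Referral: the monthly plan 25/124 = 20.2%, the Premium plan 9/110 = 8.2% → the monthly plan
Overall: the monthly plan 1617/2081 = 77.7%, the Premium plan 1113/1605 = 69.3% → the monthly plan
The monthly plan wins overall and in every signup group — no reversal.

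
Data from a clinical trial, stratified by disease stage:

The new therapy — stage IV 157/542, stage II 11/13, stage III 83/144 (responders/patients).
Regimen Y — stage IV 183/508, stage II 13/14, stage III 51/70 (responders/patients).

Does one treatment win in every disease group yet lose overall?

No

Stage IV: the new therapy 157/542 = 29.0%, Regimen Y 183/508 = 36.0% → Regimen Y
Stage II: the new therapy 11/13 = 84.6%, Regimen Y 13/14 = 92.9% → Regimen Y
Stage III: the new therapy 83/144 = 57.6%, Regimen Y 51/70 = 72.9% → Regimen Y
Overall: the new therapy 251/699 = 35.9%, Regimen Y 247/592 = 41.7% → Regimen Y
Regimen Y wins overall and in every disease group — no reversal.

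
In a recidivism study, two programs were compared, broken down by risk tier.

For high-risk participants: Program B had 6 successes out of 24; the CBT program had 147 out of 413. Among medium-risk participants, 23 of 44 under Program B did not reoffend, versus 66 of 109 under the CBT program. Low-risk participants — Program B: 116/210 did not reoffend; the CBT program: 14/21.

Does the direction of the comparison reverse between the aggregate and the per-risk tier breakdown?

Yes

High-risk: Program B 6/24 = 25.0%, the CBT program 147/413 = 35.6% → the CBT program
Medium-risk: Program B 23/44 = 52.3%, the CBT program 66/109 = 60.6% → the CBT program
Low-risk: Program B 116/210 = 55.2%, the CBT program 14/21 = 66.7% → the CBT program
Overall: Program B 145/278 = 52.2%, the CBT program 227/543 = 41.8% → Program B
The CBT program wins each risk group but Program B wins overall — the comparison reverses. The CBT program's participants skew toward high-risk, which has a lower base rate.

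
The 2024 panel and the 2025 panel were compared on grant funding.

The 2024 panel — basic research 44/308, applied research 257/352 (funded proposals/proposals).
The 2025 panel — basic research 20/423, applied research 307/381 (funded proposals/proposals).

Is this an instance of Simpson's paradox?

No

Basic research: the 2024 panel 44/308 = 14.3%, the 2025 panel 20/423 = 4.7% → the 2024 panel
Applied research: the 2024 panel 257/352 = 73.0%, the 2025 panel 307/381 = 80.6% → the 2025 panel
Overall: the 2024 panel 301/660 = 45.6%, the 2025 panel 327/804 = 40.7% → the 2024 panel
Neither sweeps: the 2024 panel wins 1 of 2 groups, the 2025 panel wins 1. The 2024 panel wins overall but not every group — no Simpson reversal.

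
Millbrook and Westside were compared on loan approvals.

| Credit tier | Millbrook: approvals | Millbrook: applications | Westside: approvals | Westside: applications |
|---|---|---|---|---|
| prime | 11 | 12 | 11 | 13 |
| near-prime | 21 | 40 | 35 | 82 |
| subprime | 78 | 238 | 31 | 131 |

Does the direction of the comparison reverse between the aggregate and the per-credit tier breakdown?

No

Prime: Millbrook 11/12 = 91.7%, Westside 11/13 = 84.6% → Millbrook
Near-prime: Millbrook 21/40 = 52.5%, Westside 35/82 = 42.7% → Millbrook
Subprime: Millbrook 78/238 = 32.8%, Westside 31/131 = 23.7% → Millbrook
Overall: Millbrook 110/290 = 37.9%, Westside 77/226 = 34.1% → Millbrook
Millbrook wins overall and in every credit group — no reversal.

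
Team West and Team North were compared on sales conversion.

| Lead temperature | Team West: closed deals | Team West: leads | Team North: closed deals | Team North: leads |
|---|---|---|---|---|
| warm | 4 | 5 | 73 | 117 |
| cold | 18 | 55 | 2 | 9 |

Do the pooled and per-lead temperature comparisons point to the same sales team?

Warm: Team West 4/5 = 80.0%, Team North 73/117 = 62.4% → Team West
Cold: Team West 18/55 = 32.7%, Team North 2/9 = 22.2% → Team West
Overall: Team West 22/60 = 36.7%, Team North 75/126 = 59.5% → Team North
Team West wins each lead group but Team North wins overall — the comparison reverses. Team West's leads skew toward cold, which has a lower base rate.

No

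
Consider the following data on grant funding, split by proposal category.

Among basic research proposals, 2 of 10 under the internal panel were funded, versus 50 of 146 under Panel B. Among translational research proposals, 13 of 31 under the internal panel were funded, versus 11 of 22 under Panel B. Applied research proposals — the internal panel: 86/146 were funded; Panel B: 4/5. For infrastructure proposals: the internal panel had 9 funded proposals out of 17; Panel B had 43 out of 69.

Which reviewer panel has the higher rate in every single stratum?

Basic research: the internal panel 2/10 = 20.0%, Panel B 50/146 = 34.2% → Panel B
Translational research: the internal panel 13/31 = 41.9%, Panel B 11/22 = 50.0% → Panel B
Applied research: the internal panel 86/146 = 58.9%, Panel B 4/5 = 80.0% → Panel B
Infrastructure: the internal panel 9/17 = 52.9%, Panel B 43/69 = 62.3% → Panel B
Panel B has the higher rate in all 4 groups.

Panel B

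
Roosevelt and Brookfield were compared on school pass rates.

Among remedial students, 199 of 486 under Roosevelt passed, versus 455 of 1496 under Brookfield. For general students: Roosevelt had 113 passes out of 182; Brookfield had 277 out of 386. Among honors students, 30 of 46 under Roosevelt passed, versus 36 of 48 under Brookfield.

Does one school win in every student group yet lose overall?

No

Remedial: Roosevelt 199/486 = 40.9%, Brookfield 455/1496 = 30.4% → Roosevelt
General: Roosevelt 113/182 = 62.1%, Brookfield 277/386 = 71.8% → Brookfield
Honors: Roosevelt 30/46 = 65.2%, Brookfield 36/48 = 75.0% → Brookfield
Overall: Roosevelt 342/714 = 47.9%, Brookfield 768/1930 = 39.8% → Roosevelt
Neither sweeps: Roosevelt wins 1 of 3 groups, Brookfield wins 2. Roosevelt wins overall but not every group — no Simpson reversal.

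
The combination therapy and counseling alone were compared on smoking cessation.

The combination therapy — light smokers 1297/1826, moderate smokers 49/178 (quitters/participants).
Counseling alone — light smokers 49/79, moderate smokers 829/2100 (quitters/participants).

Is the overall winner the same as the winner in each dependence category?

Light smokers: the combination therapy 1297/1826 = 71.0%, counseling alone 49/79 = 62.0% → the combination therapy
Moderate smokers: the combination therapy 49/178 = 27.5%, counseling alone 829/2100 = 39.5% → counseling alone
Overall: the combination therapy 1346/2004 = 67.2%, counseling alone 878/2179 = 40.3% → the combination therapy
Neither sweeps: the combination therapy wins 1 of 2 groups, counseling alone wins 1. The combination therapy wins overall but not every group — no Simpson reversal.

No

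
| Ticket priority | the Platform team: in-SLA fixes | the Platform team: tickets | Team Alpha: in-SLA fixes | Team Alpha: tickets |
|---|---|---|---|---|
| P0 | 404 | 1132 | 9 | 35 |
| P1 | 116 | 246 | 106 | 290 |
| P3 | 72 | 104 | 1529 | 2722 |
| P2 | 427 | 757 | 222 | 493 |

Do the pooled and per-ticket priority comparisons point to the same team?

No

P0: the Platform team 404/1132 = 35.7%, Team Alpha 9/35 = 25.7% → the Platform team
P1: the Platform team 116/246 = 47.2%, Team Alpha 106/290 = 36.6% → the Platform team
P3: the Platform team 72/104 = 69.2%, Team Alpha 1529/2722 = 56.2% → the Platform team
P2: the Platform team 427/757 = 56.4%, Team Alpha 222/493 = 45.0% → the Platform team
Overall: the Platform team 1019/2239 = 45.5%, Team Alpha 1866/3540 = 52.7% → Team Alpha
The Platform team wins each ticket group but Team Alpha wins overall — the comparison reverses. The Platform team's tickets skew toward P0, which has a lower base rate.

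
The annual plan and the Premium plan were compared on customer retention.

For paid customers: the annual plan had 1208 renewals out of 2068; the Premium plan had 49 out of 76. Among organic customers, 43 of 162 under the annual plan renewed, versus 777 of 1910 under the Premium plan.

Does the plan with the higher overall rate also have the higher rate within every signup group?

No

Paid: the annual plan 1208/2068 = 58.4%, the Premium plan 49/76 = 64.5% → the Premium plan
Organic: the annual plan 43/162 = 26.5%, the Premium plan 777/1910 = 40.7% → the Premium plan
Overall: the annual plan 1251/2230 = 56.1%, the Premium plan 826/1986 = 41.6% → the annual plan
The Premium plan wins each signup group but the annual plan wins overall — the comparison reverses. The Premium plan's customers skew toward organic, which has a lower base rate.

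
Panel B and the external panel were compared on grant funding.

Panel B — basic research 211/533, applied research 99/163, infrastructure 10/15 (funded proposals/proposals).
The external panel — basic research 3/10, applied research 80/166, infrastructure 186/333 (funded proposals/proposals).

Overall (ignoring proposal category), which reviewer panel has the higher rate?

the external panel

Basic research: Panel B 211/533 = 39.6%, the external panel 3/10 = 30.0% → Panel B
Applied research: Panel B 99/163 = 60.7%, the external panel 80/166 = 48.2% → Panel B
Infrastructure: Panel B 10/15 = 66.7%, the external panel 186/333 = 55.9% → Panel B
Overall: Panel B 320/711 = 45.0%, the external panel 269/509 = 52.8% → the external panel
(Panel B wins every proposal group but the external panel wins overall — Panel B's proposals skew toward the low-rate basic research group.)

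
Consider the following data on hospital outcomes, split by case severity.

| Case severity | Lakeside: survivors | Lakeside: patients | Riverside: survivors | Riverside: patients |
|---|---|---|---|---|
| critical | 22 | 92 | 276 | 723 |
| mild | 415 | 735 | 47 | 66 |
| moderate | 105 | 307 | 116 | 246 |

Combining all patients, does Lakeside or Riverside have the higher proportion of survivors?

Lakeside

Critical: Lakeside 22/92 = 23.9%, Riverside 276/723 = 38.2% → Riverside
Mild: Lakeside 415/735 = 56.5%, Riverside 47/66 = 71.2% → Riverside
Moderate: Lakeside 105/307 = 34.2%, Riverside 116/246 = 47.2% → Riverside
Overall: Lakeside 542/1134 = 47.8%, Riverside 439/1035 = 42.4% → Lakeside
(Riverside wins every case group but Lakeside wins overall — Riverside's patients skew toward the low-rate critical group.)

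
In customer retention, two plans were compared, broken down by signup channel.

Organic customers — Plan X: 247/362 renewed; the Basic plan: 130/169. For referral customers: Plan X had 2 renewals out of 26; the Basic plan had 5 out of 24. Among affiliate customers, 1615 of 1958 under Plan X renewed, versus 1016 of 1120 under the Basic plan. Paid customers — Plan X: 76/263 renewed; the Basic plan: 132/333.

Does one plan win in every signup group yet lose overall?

Organic: Plan X 247/362 = 68.2%, the Basic plan 130/169 = 76.9% → the Basic plan
Referral: Plan X 2/26 = 7.7%, the Basic plan 5/24 = 20.8% → the Basic plan
Affiliate: Plan X 1615/1958 = 82.5%, the Basic plan 1016/1120 = 90.7% → the Basic plan
Paid: Plan X 76/263 = 28.9%, the Basic plan 132/333 = 39.6% → the Basic plan
Overall: Plan X 1940/2609 = 74.4%, the Basic plan 1283/1646 = 77.9% → the Basic plan
The Basic plan wins overall and in every signup group — no reversal.

No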